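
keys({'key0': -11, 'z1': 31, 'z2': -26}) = ['key0', 'z1', 'z2']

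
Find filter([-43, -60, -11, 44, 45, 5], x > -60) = [-43, -11, 44, 45, 5]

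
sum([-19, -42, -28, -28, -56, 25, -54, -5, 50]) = (-19) + (-42) + (-28) + (-28) + (-56) + 25 + (-54) + (-5) + 50
= -157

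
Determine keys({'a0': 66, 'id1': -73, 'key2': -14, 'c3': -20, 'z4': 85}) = ['a0', 'id1', 'key2', 'c3', 'z4']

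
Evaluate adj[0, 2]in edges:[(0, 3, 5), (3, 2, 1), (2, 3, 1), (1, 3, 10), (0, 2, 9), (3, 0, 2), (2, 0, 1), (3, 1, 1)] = 9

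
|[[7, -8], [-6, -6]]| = (7)*(-6) - (-8)*(-6)
= -90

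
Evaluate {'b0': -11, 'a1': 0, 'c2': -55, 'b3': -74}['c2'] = -55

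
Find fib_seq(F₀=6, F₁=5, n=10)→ F_2 = F_1 + F_0 = 11
F_3 = F_2 + F_1 = 16
F_4 = F_3 + F_2 = 27
...
= [6, 5, 11, 16, 27, 43, 70, 113, 183, 296]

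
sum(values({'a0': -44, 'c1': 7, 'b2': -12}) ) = -49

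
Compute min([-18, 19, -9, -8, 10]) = -18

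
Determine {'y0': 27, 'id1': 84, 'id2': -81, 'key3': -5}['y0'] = 27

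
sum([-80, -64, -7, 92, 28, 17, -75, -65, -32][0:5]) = -31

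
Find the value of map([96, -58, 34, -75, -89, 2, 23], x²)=[9216, 3364, 1156, 5625, 7921, 4, 529]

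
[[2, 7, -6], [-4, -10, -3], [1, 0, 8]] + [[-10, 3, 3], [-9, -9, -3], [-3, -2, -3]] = [[-8, 10, -3], [-13, -19, -6], [-2, -2, 5]]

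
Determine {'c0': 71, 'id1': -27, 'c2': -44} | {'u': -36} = {'c0': 71, 'id1': -27, 'c2': -44, 'u': -36}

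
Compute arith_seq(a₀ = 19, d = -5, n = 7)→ a_0 = 19 + 0*-5 = 19
a_1 = 19 + 1*-5 = 14
a_2 = 19 + 2*-5 = 9
...
= [19, 14, 9, 4, -1, -6, -11]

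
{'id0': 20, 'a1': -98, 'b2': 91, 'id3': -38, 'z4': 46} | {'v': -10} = {'id0': 20, 'a1': -98, 'b2': 91, 'id3': -38, 'z4': 46, 'v': -10}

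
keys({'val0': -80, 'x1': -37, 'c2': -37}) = ['val0', 'x1', 'c2']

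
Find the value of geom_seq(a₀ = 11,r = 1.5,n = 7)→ a_0 = 11*1.5^0 = 11.0
a_1 = 11*1.5^1 = 16.5
a_2 = 11*1.5^2 = 24.75
...
= [11.0, 16.5, 24.75, 37.125, 55.6875, 83.53125, 125.296875]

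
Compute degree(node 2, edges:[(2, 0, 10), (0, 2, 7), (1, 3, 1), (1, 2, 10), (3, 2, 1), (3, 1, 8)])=4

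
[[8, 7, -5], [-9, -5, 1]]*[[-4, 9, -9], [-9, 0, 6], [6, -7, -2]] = C[0][0] = (8)*(-4) + (7)*(-9) + (-5)*(6) = -125
C[0][1] = (8)*(9) + (7)*(0) + (-5)*(-7) = 107
C[0][2] = (8)*(-9) + (7)*(6) + (-5)*(-2) = -20
C[1][0] = (-9)*(-4) + (-5)*(-9) + (1)*(6) = 87
C[1][1] = (-9)*(9) + (-5)*(0) + (1)*(-7) = -88
C[1][2] = (-9)*(-9) + (-5)*(6) + (1)*(-2) = 49
= [[-125, 107, -20], [87, -88, 49]]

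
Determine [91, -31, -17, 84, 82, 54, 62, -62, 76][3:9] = [84, 82, 54, 62, -62, 76]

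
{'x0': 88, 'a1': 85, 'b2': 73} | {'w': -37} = {'x0': 88, 'a1': 85, 'b2': 73, 'w': -37}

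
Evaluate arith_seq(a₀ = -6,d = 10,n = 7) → a_0 = -6 + 0*10 = -6
a_1 = -6 + 1*10 = 4
a_2 = -6 + 2*10 = 14
...
= [-6, 4, 14, 24, 34, 44, 54]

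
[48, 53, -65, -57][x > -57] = keep x where x > -57: 48✓, 53✓, -65✗, -57✗
= [48, 53]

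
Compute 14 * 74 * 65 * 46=3097640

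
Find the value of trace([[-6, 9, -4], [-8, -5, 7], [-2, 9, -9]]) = diagonal: (-6) + (-5) + (-9)
= -20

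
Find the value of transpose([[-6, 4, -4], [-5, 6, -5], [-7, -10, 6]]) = [[-6, -5, -7], [4, 6, -10], [-4, -5, 6]]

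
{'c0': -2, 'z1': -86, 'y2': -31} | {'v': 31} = {'c0': -2, 'z1': -86, 'y2': -31, 'v': 31}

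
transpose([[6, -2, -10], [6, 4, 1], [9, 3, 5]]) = [[6, 6, 9], [-2, 4, 3], [-10, 1, 5]]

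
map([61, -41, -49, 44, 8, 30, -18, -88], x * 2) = 61*2=122, -41*2=-82, -49*2=-98, 44*2=88, 8*2=16, 30*2=60, -18*2=-36, -88*2=-176
= [122, -82, -98, 88, 16, 60, -36, -176]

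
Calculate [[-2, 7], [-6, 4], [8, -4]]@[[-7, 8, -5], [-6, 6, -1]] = C[0][0] = (-2)*(-7) + (7)*(-6) = -28
C[0][1] = (-2)*(8) + (7)*(6) = 26
C[0][2] = (-2)*(-5) + (7)*(-1) = 3
C[1][0] = (-6)*(-7) + (4)*(-6) = 18
C[1][1] = (-6)*(8) + (4)*(6) = -24
C[1][2] = (-6)*(-5) + (4)*(-1) = 26
... (3 more cells)
= [[-28, 26, 3], [18, -24, 26], [-32, 40, -36]]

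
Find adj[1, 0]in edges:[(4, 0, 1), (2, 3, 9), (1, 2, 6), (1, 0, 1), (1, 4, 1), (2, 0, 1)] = 1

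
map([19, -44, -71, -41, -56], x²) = [361, 1936, 5041, 1681, 3136]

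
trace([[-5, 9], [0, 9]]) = diagonal: (-5) + 9
= 4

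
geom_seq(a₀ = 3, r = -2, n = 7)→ [3, -6, 12, -24, 48, -96, 192]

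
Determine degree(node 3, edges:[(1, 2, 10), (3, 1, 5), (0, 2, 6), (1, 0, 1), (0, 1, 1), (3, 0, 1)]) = 2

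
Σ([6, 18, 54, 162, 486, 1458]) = 2184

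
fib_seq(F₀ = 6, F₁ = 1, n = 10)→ [6, 1, 7, 8, 15, 23, 38, 61, 99, 160]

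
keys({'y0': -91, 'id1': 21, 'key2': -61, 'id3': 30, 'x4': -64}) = ['y0', 'id1', 'key2', 'id3', 'x4']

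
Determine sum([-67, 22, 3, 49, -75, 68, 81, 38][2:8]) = slice → [3, 49, -75, 68, 81, 38]
3 + 49 + (-75) + 68 + 81 + 38
= 164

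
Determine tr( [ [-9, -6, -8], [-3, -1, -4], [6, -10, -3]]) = -13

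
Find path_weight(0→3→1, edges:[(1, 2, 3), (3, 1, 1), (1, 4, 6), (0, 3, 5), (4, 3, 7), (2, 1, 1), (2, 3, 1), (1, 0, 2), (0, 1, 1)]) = 6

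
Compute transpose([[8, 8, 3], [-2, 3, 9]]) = [[8, -2], [8, 3], [3, 9]]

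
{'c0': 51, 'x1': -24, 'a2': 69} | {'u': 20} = {'c0': 51, 'x1': -24, 'a2': 69, 'u': 20}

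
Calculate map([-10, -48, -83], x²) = [100, 2304, 6889]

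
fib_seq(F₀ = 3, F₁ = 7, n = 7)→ [3, 7, 10, 17, 27, 44, 71]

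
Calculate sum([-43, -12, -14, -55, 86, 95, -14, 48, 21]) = (-43) + (-12) + (-14) + (-55) + 86 + 95 + (-14) + 48 + 21
= 112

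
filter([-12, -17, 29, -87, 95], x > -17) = keep x where x > -17: -12✓, -17✗, 29✓, -87✗, 95✓
= [-12, 29, 95]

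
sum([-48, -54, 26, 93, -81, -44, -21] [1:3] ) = slice → [-54, 26]
(-54) + 26
= -28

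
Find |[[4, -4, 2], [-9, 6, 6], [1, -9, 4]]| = (1)*(4)*det([[6, 6], [-9, 4]]) + (-1)*(-4)*det([[-9, 6], [1, 4]]) + (1)*(2)*det([[-9, 6], [1, -9]])
= 312 + -168 + 150
= 294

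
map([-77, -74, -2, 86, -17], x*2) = -77*2=-154, -74*2=-148, -2*2=-4, 86*2=172, -17*2=-34
= [-154, -148, -4, 172, -34]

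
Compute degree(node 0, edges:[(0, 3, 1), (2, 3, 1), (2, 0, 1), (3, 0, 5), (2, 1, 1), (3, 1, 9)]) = incident: (0,3), (2,0), (3,0)
= 3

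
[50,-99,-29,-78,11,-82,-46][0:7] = [50, -99, -29, -78, 11, -82, -46]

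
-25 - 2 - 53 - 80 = -160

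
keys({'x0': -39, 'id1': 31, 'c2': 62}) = ['x0', 'id1', 'c2']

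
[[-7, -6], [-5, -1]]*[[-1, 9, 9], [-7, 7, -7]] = C[0][0] = (-7)*(-1) + (-6)*(-7) = 49
C[0][1] = (-7)*(9) + (-6)*(7) = -105
C[0][2] = (-7)*(9) + (-6)*(-7) = -21
C[1][0] = (-5)*(-1) + (-1)*(-7) = 12
C[1][1] = (-5)*(9) + (-1)*(7) = -52
C[1][2] = (-5)*(9) + (-1)*(-7) = -38
= [[49, -105, -21], [12, -52, -38]]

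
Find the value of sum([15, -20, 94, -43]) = 46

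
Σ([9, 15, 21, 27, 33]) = 9 + 15 + 21 + 27 + 33
= 105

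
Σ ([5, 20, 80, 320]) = 5 + 20 + 80 + 320
= 425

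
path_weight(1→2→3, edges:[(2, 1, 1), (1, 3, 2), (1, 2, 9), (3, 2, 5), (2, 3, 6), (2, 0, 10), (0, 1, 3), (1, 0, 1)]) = 15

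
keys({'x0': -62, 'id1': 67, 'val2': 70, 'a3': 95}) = ['x0', 'id1', 'val2', 'a3']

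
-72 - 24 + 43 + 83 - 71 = -41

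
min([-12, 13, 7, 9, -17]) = -17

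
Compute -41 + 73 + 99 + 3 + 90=224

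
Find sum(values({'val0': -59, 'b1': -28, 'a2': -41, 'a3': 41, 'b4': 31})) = -56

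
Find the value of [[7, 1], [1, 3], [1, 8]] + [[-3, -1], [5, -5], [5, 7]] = [[4, 0], [6, -2], [6, 15]]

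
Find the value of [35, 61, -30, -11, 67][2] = -30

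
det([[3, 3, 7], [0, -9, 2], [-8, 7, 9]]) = -837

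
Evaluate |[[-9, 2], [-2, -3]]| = 31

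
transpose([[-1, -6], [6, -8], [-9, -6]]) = [[-1, 6, -9], [-6, -8, -6]]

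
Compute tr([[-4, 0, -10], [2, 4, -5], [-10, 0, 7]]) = diagonal: (-4) + 4 + 7
= 7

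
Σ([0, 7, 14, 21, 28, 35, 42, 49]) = 0 + 7 + 14 + 21 + 28 + 35 + 42 + 49
= 196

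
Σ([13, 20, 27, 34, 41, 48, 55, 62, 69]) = 369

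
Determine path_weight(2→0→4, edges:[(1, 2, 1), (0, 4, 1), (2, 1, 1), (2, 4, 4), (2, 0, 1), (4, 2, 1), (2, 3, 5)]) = 2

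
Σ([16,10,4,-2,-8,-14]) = 16 + 10 + 4 + (-2) + (-8) + (-14)
= 6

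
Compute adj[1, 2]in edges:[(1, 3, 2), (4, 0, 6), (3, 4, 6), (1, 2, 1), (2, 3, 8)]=1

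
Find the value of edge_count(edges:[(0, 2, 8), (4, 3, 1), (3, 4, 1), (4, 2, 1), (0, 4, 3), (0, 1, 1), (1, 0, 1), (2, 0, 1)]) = 8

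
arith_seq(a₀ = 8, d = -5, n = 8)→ [8, 3, -2, -7, -12, -17, -22, -27]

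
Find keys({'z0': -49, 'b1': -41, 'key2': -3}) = ['z0', 'b1', 'key2']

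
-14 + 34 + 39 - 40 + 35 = 54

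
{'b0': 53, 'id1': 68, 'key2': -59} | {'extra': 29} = {'b0': 53, 'id1': 68, 'key2': -59, 'extra': 29}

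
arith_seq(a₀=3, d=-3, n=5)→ a_0 = 3 + 0*-3 = 3
a_1 = 3 + 1*-3 = 0
a_2 = 3 + 2*-3 = -3
...
= [3, 0, -3, -6, -9]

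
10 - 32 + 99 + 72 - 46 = 103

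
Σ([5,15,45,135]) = 200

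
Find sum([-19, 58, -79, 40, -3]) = (-19) + 58 + (-79) + 40 + (-3)
= -3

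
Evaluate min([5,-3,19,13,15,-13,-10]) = -13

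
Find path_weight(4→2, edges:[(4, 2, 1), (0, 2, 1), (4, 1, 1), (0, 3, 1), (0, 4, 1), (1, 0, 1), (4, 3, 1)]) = 1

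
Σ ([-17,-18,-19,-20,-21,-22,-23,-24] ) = (-17) + (-18) + (-19) + (-20) + (-21) + (-22) + (-23) + (-24)
= -164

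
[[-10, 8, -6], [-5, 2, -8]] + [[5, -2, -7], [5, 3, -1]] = [[-5, 6, -13], [0, 5, -9]]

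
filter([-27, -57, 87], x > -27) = [87]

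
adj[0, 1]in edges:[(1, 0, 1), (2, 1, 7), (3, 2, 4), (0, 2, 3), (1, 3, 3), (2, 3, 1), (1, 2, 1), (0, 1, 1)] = 1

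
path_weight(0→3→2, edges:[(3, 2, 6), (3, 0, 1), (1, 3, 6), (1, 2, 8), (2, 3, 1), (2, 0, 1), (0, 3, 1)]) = w(0→3)=1 + w(3→2)=6
= 7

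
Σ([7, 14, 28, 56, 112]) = 7 + 14 + 28 + 56 + 112
= 217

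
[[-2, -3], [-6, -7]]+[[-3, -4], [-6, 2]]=[[-5, -7], [-12, -5]]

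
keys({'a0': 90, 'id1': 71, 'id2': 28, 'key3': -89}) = ['a0', 'id1', 'id2', 'key3']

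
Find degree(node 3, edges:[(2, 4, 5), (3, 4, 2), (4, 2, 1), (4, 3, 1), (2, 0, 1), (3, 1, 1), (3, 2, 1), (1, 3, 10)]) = incident: (3,4), (4,3), (3,1), (3,2), (1,3)
= 5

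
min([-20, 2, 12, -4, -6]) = -20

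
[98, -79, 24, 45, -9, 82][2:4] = [24, 45]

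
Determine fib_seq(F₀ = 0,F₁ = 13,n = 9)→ [0, 13, 13, 26, 39, 65, 104, 169, 273]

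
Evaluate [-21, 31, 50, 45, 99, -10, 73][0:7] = [-21, 31, 50, 45, 99, -10, 73]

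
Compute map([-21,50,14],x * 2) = [-42, 100, 28]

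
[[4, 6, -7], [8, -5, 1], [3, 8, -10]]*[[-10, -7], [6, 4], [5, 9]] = C[0][0] = (4)*(-10) + (6)*(6) + (-7)*(5) = -39
C[0][1] = (4)*(-7) + (6)*(4) + (-7)*(9) = -67
C[1][0] = (8)*(-10) + (-5)*(6) + (1)*(5) = -105
C[1][1] = (8)*(-7) + (-5)*(4) + (1)*(9) = -67
C[2][0] = (3)*(-10) + (8)*(6) + (-10)*(5) = -32
C[2][1] = (3)*(-7) + (8)*(4) + (-10)*(9) = -79
= [[-39, -67], [-105, -67], [-32, -79]]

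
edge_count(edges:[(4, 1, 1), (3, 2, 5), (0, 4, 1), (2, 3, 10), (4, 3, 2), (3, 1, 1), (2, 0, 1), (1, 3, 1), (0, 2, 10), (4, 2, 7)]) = 10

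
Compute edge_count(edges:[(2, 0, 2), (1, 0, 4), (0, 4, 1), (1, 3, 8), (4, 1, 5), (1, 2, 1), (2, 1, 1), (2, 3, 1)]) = 8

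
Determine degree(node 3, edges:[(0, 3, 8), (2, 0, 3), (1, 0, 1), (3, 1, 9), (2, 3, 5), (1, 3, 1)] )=4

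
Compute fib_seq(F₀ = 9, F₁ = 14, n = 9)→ F_2 = F_1 + F_0 = 23
F_3 = F_2 + F_1 = 37
F_4 = F_3 + F_2 = 60
...
= [9, 14, 23, 37, 60, 97, 157, 254, 411]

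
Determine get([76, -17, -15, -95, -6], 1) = -17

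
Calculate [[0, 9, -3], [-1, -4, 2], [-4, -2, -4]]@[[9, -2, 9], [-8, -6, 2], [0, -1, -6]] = [[-72, -51, 36], [23, 24, -29], [-20, 24, -16]]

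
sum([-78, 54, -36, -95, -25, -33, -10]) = (-78) + 54 + (-36) + (-95) + (-25) + (-33) + (-10)
= -223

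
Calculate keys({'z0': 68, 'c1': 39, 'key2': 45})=['z0', 'c1', 'key2']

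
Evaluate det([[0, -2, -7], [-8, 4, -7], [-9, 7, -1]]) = (1)*(0)*det([[4, -7], [7, -1]]) + (-1)*(-2)*det([[-8, -7], [-9, -1]]) + (1)*(-7)*det([[-8, 4], [-9, 7]])
= 0 + -110 + 140
= 30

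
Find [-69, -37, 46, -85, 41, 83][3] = -85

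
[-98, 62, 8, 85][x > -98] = keep x where x > -98: -98✗, 62✓, 8✓, 85✓
= [62, 8, 85]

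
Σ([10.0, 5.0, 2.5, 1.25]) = 10.0 + 5.0 + 2.5 + 1.25
= 18.75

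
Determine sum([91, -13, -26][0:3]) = slice → [91, -13, -26]
91 + (-13) + (-26)
= 52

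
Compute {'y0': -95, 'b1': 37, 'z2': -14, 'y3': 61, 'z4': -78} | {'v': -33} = {'y0': -95, 'b1': 37, 'z2': -14, 'y3': 61, 'z4': -78, 'v': -33}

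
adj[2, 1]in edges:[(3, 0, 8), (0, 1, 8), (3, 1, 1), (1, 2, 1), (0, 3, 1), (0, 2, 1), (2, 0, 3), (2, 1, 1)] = 1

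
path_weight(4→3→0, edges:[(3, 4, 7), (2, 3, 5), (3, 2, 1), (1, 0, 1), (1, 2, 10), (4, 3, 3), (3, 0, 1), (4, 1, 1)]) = 4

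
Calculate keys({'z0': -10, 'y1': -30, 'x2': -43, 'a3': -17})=['z0', 'y1', 'x2', 'a3']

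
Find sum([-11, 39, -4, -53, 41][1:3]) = 35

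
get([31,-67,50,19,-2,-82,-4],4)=-2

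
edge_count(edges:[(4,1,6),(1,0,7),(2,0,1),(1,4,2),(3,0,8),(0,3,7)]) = 6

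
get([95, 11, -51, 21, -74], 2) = -51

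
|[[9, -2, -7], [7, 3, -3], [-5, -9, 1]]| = 104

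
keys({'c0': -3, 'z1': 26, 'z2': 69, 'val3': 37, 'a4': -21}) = ['c0', 'z1', 'z2', 'val3', 'a4']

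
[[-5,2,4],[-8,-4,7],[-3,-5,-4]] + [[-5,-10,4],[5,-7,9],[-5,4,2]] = [[-10, -8, 8], [-3, -11, 16], [-8, -1, -2]]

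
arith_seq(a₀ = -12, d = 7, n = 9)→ a_0 = -12 + 0*7 = -12
a_1 = -12 + 1*7 = -5
a_2 = -12 + 2*7 = 2
...
= [-12, -5, 2, 9, 16, 23, 30, 37, 44]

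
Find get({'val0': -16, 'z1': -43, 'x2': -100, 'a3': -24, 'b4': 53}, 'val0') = -16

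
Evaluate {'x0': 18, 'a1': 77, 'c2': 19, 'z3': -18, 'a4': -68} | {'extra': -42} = {'x0': 18, 'a1': 77, 'c2': 19, 'z3': -18, 'a4': -68, 'extra': -42}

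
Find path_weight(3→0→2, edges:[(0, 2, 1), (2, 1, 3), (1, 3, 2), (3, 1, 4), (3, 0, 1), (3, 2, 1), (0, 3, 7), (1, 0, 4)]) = w(3→0)=1 + w(0→2)=1
= 2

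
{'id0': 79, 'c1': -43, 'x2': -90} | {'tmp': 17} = {'id0': 79, 'c1': -43, 'x2': -90, 'tmp': 17}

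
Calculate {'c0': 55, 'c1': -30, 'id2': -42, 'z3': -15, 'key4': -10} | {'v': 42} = {'c0': 55, 'c1': -30, 'id2': -42, 'z3': -15, 'key4': -10, 'v': 42}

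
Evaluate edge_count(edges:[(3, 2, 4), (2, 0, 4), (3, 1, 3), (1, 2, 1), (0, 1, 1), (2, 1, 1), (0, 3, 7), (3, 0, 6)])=8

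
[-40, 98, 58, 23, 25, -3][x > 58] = keep x where x > 58: -40✗, 98✓, 58✗, 23✗, 25✗, -3✗
= [98]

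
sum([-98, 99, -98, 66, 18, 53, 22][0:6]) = 40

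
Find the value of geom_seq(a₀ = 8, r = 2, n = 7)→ [8, 16, 32, 64, 128, 256, 512]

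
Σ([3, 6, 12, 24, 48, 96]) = 3 + 6 + 12 + 24 + 48 + 96
= 189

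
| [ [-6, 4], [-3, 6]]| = -24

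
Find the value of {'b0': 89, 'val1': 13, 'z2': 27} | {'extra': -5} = {'b0': 89, 'val1': 13, 'z2': 27, 'extra': -5}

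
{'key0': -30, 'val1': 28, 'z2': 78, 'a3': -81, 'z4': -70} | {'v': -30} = {'key0': -30, 'val1': 28, 'z2': 78, 'a3': -81, 'z4': -70, 'v': -30}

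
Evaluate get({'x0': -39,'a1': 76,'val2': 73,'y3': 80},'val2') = 73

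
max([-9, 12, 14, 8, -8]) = 14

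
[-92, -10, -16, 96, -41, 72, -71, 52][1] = -10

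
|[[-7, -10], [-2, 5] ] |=(-7)*(5) - (-10)*(-2)
= -55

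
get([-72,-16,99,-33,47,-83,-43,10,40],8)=40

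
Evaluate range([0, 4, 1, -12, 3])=16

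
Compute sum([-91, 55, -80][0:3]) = -116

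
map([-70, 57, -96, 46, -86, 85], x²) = (-70)²=4900, (57)²=3249, (-96)²=9216, (46)²=2116, (-86)²=7396, (85)²=7225
= [4900, 3249, 9216, 2116, 7396, 7225]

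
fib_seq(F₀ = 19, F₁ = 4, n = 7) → F_2 = F_1 + F_0 = 23
F_3 = F_2 + F_1 = 27
F_4 = F_3 + F_2 = 50
...
= [19, 4, 23, 27, 50, 77, 127]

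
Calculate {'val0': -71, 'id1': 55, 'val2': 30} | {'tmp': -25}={'val0': -71, 'id1': 55, 'val2': 30, 'tmp': -25}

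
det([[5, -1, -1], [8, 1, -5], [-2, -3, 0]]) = (1)*(5)*det([[1, -5], [-3, 0]]) + (-1)*(-1)*det([[8, -5], [-2, 0]]) + (1)*(-1)*det([[8, 1], [-2, -3]])
= -75 + -10 + 22
= -63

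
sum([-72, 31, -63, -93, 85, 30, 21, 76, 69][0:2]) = slice → [-72, 31]
(-72) + 31
= -41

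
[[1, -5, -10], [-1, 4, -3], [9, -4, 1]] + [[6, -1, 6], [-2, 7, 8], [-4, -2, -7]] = [[7, -6, -4], [-3, 11, 5], [5, -6, -6]]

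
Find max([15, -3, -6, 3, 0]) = 15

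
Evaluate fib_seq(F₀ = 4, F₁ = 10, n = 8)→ [4, 10, 14, 24, 38, 62, 100, 162]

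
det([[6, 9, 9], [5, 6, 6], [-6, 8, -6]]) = 126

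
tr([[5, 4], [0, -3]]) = 2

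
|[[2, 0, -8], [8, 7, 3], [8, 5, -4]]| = 42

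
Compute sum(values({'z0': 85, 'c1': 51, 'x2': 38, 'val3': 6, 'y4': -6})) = 174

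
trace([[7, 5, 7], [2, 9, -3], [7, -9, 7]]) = diagonal: 7 + 9 + 7
= 23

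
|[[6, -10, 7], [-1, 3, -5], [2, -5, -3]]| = -81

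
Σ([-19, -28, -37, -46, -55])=-185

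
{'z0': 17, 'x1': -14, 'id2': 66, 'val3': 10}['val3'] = 10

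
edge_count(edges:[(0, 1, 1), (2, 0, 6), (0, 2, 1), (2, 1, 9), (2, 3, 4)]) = 5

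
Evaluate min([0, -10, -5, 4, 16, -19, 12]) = -19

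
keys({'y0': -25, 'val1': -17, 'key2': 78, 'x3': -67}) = ['y0', 'val1', 'key2', 'x3']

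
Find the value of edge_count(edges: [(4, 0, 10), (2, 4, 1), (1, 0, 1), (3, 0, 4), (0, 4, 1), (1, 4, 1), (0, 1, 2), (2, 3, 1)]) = 8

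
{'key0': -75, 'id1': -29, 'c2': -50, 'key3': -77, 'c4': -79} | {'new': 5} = {'key0': -75, 'id1': -29, 'c2': -50, 'key3': -77, 'c4': -79, 'new': 5}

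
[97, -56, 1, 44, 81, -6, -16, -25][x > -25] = [97, 1, 44, 81, -6, -16]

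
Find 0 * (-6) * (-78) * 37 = 0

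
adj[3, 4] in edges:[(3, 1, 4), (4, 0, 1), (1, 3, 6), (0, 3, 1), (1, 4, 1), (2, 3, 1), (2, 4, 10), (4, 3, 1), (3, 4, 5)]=5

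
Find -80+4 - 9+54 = -31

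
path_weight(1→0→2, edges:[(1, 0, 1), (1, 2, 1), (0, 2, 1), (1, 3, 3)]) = w(1→0)=1 + w(0→2)=1
= 2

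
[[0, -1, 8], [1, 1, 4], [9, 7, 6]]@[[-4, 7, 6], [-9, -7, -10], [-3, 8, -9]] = C[0][0] = (0)*(-4) + (-1)*(-9) + (8)*(-3) = -15
C[0][1] = (0)*(7) + (-1)*(-7) + (8)*(8) = 71
C[0][2] = (0)*(6) + (-1)*(-10) + (8)*(-9) = -62
C[1][0] = (1)*(-4) + (1)*(-9) + (4)*(-3) = -25
C[1][1] = (1)*(7) + (1)*(-7) + (4)*(8) = 32
C[1][2] = (1)*(6) + (1)*(-10) + (4)*(-9) = -40
... (3 more cells)
= [[-15, 71, -62], [-25, 32, -40], [-117, 62, -70]]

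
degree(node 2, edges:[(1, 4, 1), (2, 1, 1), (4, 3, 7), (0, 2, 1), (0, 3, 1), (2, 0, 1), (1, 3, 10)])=incident: (2,1), (0,2), (2,0)
= 3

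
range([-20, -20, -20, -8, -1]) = 19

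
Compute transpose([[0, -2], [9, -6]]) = [[0, 9], [-2, -6]]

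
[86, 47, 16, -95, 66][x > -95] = [86, 47, 16, 66]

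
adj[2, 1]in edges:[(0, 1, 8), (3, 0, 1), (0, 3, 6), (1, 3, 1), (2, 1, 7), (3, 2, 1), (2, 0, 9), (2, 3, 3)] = 7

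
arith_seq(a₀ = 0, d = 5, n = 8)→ a_0 = 0 + 0*5 = 0
a_1 = 0 + 1*5 = 5
a_2 = 0 + 2*5 = 10
...
= [0, 5, 10, 15, 20, 25, 30, 35]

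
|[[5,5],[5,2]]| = -15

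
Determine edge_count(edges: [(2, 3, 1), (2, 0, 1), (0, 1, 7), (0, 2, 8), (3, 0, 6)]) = 5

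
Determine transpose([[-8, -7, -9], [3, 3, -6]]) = [[-8, 3], [-7, 3], [-9, -6]]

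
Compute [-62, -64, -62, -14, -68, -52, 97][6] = 97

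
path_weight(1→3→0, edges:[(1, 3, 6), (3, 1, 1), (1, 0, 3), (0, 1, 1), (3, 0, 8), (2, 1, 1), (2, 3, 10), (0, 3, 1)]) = 14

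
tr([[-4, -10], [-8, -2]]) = -6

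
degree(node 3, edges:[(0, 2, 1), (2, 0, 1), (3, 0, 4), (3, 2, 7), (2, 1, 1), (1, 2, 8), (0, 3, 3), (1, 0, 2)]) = 3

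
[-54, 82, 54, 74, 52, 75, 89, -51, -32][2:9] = [54, 74, 52, 75, 89, -51, -32]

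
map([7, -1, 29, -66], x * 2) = 7*2=14, -1*2=-2, 29*2=58, -66*2=-132
= [14, -2, 58, -132]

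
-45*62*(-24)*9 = 602640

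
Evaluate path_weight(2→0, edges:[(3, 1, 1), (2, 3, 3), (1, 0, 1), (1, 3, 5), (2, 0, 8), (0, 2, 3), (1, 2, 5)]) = w(2→0)=8
= 8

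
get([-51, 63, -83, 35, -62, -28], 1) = 63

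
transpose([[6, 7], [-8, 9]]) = [[6, -8], [7, 9]]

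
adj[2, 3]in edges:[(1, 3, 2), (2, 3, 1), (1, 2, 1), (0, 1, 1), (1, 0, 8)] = 1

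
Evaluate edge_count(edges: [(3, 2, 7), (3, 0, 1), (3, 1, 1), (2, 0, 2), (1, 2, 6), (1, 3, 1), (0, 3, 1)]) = 7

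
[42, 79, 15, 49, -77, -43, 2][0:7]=[42, 79, 15, 49, -77, -43, 2]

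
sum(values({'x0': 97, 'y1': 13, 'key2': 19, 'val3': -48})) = 97 + 13 + 19 + (-48)
= 81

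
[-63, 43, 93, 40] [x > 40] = [43, 93]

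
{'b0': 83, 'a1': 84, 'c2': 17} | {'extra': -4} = {'b0': 83, 'a1': 84, 'c2': 17, 'extra': -4}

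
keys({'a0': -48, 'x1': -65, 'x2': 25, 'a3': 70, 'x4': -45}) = ['a0', 'x1', 'x2', 'a3', 'x4']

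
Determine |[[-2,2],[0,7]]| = (-2)*(7) - (2)*(0)
= -14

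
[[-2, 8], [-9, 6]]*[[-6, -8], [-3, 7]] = C[0][0] = (-2)*(-6) + (8)*(-3) = -12
C[0][1] = (-2)*(-8) + (8)*(7) = 72
C[1][0] = (-9)*(-6) + (6)*(-3) = 36
C[1][1] = (-9)*(-8) + (6)*(7) = 114
= [[-12, 72], [36, 114]]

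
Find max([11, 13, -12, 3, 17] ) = 17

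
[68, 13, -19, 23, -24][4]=-24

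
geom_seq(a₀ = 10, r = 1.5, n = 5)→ a_0 = 10*1.5^0 = 10.0
a_1 = 10*1.5^1 = 15.0
a_2 = 10*1.5^2 = 22.5
...
= [10.0, 15.0, 22.5, 33.75, 50.625]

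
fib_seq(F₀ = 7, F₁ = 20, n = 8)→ F_2 = F_1 + F_0 = 27
F_3 = F_2 + F_1 = 47
F_4 = F_3 + F_2 = 74
...
= [7, 20, 27, 47, 74, 121, 195, 316]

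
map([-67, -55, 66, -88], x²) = [4489, 3025, 4356, 7744]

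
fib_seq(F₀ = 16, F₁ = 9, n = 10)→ [16, 9, 25, 34, 59, 93, 152, 245, 397, 642]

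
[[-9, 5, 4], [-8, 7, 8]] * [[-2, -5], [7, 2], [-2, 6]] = [[45, 79], [49, 102]]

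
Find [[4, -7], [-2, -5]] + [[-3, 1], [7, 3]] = [[1, -6], [5, -2]]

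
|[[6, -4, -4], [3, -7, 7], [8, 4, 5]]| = -814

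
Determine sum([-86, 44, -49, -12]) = (-86) + 44 + (-49) + (-12)
= -103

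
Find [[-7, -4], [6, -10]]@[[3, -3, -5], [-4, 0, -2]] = C[0][0] = (-7)*(3) + (-4)*(-4) = -5
C[0][1] = (-7)*(-3) + (-4)*(0) = 21
C[0][2] = (-7)*(-5) + (-4)*(-2) = 43
C[1][0] = (6)*(3) + (-10)*(-4) = 58
C[1][1] = (6)*(-3) + (-10)*(0) = -18
C[1][2] = (6)*(-5) + (-10)*(-2) = -10
= [[-5, 21, 43], [58, -18, -10]]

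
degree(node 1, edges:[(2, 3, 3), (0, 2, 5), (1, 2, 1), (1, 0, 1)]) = incident: (1,2), (1,0)
= 2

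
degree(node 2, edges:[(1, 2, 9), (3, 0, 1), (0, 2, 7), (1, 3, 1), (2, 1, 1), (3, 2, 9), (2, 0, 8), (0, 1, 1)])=incident: (1,2), (0,2), (2,1), (3,2), (2,0)
= 5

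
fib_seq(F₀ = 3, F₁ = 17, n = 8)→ [3, 17, 20, 37, 57, 94, 151, 245]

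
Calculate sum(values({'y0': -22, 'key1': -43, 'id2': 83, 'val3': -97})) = -79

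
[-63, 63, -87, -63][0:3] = [-63, 63, -87]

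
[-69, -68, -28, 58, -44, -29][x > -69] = keep x where x > -69: -69✗, -68✓, -28✓, 58✓, -44✓, -29✓
= [-68, -28, 58, -44, -29]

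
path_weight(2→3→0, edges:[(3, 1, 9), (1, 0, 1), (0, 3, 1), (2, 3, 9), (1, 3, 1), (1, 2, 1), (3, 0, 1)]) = w(2→3)=9 + w(3→0)=1
= 10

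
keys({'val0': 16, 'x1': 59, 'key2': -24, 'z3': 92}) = ['val0', 'x1', 'key2', 'z3']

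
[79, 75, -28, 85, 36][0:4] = [79, 75, -28, 85]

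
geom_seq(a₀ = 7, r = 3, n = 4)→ a_0 = 7*3^0 = 7
a_1 = 7*3^1 = 21
a_2 = 7*3^2 = 63
...
= [7, 21, 63, 189]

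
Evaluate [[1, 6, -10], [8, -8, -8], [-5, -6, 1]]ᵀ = [[1, 8, -5], [6, -8, -6], [-10, -8, 1]]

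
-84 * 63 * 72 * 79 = -30100896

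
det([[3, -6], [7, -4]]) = (3)*(-4) - (-6)*(7)
= 30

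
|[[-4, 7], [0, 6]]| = (-4)*(6) - (7)*(0)
= -24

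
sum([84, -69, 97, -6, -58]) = 48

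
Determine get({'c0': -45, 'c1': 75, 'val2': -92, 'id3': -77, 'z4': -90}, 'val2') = -92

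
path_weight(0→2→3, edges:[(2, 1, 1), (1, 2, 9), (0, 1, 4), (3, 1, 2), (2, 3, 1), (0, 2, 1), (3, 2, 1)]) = 2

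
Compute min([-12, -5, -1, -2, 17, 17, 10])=-12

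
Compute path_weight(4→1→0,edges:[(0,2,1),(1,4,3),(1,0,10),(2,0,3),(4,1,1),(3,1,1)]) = w(4→1)=1 + w(1→0)=10
= 11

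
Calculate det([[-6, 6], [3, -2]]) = -6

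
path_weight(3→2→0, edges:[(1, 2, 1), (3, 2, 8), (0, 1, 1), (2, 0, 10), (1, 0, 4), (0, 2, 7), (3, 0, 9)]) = 18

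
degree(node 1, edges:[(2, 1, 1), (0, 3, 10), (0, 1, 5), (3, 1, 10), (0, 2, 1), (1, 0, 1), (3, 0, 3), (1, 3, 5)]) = 5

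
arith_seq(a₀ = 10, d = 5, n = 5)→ a_0 = 10 + 0*5 = 10
a_1 = 10 + 1*5 = 15
a_2 = 10 + 2*5 = 20
...
= [10, 15, 20, 25, 30]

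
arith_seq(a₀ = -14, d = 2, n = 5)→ a_0 = -14 + 0*2 = -14
a_1 = -14 + 1*2 = -12
a_2 = -14 + 2*2 = -10
...
= [-14, -12, -10, -8, -6]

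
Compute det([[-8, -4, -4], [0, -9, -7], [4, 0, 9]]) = (1)*(-8)*det([[-9, -7], [0, 9]]) + (-1)*(-4)*det([[0, -7], [4, 9]]) + (1)*(-4)*det([[0, -9], [4, 0]])
= 648 + 112 + -144
= 616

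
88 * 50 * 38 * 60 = 10032000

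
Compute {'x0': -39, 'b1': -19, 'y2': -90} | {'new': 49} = {'x0': -39, 'b1': -19, 'y2': -90, 'new': 49}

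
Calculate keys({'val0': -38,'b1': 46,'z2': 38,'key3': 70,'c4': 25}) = ['val0', 'b1', 'z2', 'key3', 'c4']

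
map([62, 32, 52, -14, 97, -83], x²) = (62)²=3844, (32)²=1024, (52)²=2704, (-14)²=196, (97)²=9409, (-83)²=6889
= [3844, 1024, 2704, 196, 9409, 6889]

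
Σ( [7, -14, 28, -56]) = -35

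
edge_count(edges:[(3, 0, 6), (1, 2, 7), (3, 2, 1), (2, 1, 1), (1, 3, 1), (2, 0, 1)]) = 6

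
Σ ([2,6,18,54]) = 2 + 6 + 18 + 54
= 80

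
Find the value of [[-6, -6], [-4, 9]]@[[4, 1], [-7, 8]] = C[0][0] = (-6)*(4) + (-6)*(-7) = 18
C[0][1] = (-6)*(1) + (-6)*(8) = -54
C[1][0] = (-4)*(4) + (9)*(-7) = -79
C[1][1] = (-4)*(1) + (9)*(8) = 68
= [[18, -54], [-79, 68]]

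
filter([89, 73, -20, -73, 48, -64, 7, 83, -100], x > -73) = [89, 73, -20, 48, -64, 7, 83]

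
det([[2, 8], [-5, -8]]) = (2)*(-8) - (8)*(-5)
= 24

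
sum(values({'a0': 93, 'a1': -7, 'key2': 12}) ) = 98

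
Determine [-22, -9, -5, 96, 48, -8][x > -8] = keep x where x > -8: -22✗, -9✗, -5✓, 96✓, 48✓, -8✗
= [-5, 96, 48]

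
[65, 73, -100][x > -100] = [65, 73]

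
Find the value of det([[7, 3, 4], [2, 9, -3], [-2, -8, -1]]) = (1)*(7)*det([[9, -3], [-8, -1]]) + (-1)*(3)*det([[2, -3], [-2, -1]]) + (1)*(4)*det([[2, 9], [-2, -8]])
= -231 + 24 + 8
= -199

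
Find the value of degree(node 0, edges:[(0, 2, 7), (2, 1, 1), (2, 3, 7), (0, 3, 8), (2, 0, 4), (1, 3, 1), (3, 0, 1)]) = incident: (0,2), (0,3), (2,0), (3,0)
= 4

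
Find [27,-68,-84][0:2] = [27, -68]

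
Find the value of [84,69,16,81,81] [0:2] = [84, 69]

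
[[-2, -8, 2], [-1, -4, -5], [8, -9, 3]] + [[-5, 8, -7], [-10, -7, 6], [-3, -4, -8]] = [[-7, 0, -5], [-11, -11, 1], [5, -13, -5]]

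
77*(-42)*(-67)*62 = 13434036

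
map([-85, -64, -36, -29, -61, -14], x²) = (-85)²=7225, (-64)²=4096, (-36)²=1296, (-29)²=841, (-61)²=3721, (-14)²=196
= [7225, 4096, 1296, 841, 3721, 196]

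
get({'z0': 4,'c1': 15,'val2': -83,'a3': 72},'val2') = -83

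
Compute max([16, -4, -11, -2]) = 16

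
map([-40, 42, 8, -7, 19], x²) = [1600, 1764, 64, 49, 361]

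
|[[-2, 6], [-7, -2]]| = 46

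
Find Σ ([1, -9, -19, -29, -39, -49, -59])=1 + (-9) + (-19) + (-29) + (-39) + (-49) + (-59)
= -203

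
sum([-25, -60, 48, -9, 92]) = (-25) + (-60) + 48 + (-9) + 92
= 46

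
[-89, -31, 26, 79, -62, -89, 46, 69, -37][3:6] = [79, -62, -89]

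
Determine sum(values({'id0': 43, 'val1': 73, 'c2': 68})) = 43 + 73 + 68
= 184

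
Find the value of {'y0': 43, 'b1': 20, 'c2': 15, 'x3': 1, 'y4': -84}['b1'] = 20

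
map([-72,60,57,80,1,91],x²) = (-72)²=5184, (60)²=3600, (57)²=3249, (80)²=6400, (1)²=1, (91)²=8281
= [5184, 3600, 3249, 6400, 1, 8281]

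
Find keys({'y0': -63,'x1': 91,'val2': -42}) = ['y0', 'x1', 'val2']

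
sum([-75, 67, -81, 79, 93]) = (-75) + 67 + (-81) + 79 + 93
= 83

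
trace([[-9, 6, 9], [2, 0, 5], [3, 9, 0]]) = diagonal: (-9) + 0 + 0
= -9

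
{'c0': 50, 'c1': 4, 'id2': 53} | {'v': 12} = {'c0': 50, 'c1': 4, 'id2': 53, 'v': 12}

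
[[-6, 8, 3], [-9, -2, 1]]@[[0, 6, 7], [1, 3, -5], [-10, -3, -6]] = [[-22, -21, -100], [-12, -63, -59]]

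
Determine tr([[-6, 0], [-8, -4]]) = -10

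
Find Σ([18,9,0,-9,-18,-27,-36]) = -63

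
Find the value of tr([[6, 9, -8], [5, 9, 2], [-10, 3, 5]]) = 20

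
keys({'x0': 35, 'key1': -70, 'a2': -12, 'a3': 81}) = ['x0', 'key1', 'a2', 'a3']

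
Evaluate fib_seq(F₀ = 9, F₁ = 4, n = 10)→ [9, 4, 13, 17, 30, 47, 77, 124, 201, 325]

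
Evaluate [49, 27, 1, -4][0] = 49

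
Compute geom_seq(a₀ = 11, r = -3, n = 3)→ a_0 = 11*(-3)^0 = 11
a_1 = 11*(-3)^1 = -33
a_2 = 11*(-3)^2 = 99
= [11, -33, 99]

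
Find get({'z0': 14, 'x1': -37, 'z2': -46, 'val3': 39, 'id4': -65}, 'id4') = -65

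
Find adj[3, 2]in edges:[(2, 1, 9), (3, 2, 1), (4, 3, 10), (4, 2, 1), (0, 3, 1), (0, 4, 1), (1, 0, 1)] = 1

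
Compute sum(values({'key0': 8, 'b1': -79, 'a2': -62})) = -133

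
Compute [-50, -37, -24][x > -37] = keep x where x > -37: -50✗, -37✗, -24✓
= [-24]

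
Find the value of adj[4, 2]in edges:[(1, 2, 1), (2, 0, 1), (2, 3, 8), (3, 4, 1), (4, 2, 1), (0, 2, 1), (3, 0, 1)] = 1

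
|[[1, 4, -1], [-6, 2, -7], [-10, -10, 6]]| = (1)*(1)*det([[2, -7], [-10, 6]]) + (-1)*(4)*det([[-6, -7], [-10, 6]]) + (1)*(-1)*det([[-6, 2], [-10, -10]])
= -58 + 424 + -80
= 286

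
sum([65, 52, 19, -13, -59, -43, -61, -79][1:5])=-1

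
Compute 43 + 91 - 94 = 40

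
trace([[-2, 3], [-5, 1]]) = -1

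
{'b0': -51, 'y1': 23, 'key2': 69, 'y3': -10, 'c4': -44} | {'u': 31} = {'b0': -51, 'y1': 23, 'key2': 69, 'y3': -10, 'c4': -44, 'u': 31}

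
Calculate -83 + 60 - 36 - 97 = -156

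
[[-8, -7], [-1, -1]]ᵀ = [[-8, -1], [-7, -1]]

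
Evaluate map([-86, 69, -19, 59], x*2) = [-172, 138, -38, 118]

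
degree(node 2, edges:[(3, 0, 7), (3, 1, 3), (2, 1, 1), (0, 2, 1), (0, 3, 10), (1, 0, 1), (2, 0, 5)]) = incident: (2,1), (0,2), (2,0)
= 3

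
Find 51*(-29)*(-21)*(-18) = -559062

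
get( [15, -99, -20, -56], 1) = -99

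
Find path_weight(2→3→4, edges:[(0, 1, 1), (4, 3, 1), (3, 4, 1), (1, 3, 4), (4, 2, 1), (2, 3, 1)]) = w(2→3)=1 + w(3→4)=1
= 2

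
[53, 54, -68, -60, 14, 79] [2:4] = [-68, -60]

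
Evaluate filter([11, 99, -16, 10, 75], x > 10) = keep x where x > 10: 11✓, 99✓, -16✗, 10✗, 75✓
= [11, 99, 75]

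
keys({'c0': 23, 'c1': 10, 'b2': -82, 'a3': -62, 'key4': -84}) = ['c0', 'c1', 'b2', 'a3', 'key4']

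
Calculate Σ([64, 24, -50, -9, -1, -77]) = 64 + 24 + (-50) + (-9) + (-1) + (-77)
= -49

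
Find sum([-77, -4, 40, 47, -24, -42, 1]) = (-77) + (-4) + 40 + 47 + (-24) + (-42) + 1
= -59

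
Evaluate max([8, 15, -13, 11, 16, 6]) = 16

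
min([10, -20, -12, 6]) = -20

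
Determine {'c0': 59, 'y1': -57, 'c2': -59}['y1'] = -57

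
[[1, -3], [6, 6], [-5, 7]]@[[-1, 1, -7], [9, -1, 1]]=C[0][0] = (1)*(-1) + (-3)*(9) = -28
C[0][1] = (1)*(1) + (-3)*(-1) = 4
C[0][2] = (1)*(-7) + (-3)*(1) = -10
C[1][0] = (6)*(-1) + (6)*(9) = 48
C[1][1] = (6)*(1) + (6)*(-1) = 0
C[1][2] = (6)*(-7) + (6)*(1) = -36
... (3 more cells)
= [[-28, 4, -10], [48, 0, -36], [68, -12, 42]]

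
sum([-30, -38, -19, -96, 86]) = -97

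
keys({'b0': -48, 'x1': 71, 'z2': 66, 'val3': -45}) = ['b0', 'x1', 'z2', 'val3']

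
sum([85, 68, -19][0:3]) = slice → [85, 68, -19]
85 + 68 + (-19)
= 134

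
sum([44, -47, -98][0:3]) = -101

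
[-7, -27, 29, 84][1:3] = [-27, 29]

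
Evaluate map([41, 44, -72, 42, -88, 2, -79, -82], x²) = (41)²=1681, (44)²=1936, (-72)²=5184, (42)²=1764, (-88)²=7744, (2)²=4, (-79)²=6241, (-82)²=6724
= [1681, 1936, 5184, 1764, 7744, 4, 6241, 6724]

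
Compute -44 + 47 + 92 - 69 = 26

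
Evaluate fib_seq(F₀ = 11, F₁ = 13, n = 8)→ [11, 13, 24, 37, 61, 98, 159, 257]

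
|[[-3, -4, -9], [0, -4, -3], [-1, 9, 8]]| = 39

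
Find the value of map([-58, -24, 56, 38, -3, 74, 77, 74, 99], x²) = [3364, 576, 3136, 1444, 9, 5476, 5929, 5476, 9801]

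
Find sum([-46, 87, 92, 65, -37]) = (-46) + 87 + 92 + 65 + (-37)
= 161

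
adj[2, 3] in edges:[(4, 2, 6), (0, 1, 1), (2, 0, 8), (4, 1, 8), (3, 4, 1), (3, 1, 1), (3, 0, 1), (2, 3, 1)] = 1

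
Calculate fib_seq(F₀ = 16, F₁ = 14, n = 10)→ F_2 = F_1 + F_0 = 30
F_3 = F_2 + F_1 = 44
F_4 = F_3 + F_2 = 74
...
= [16, 14, 30, 44, 74, 118, 192, 310, 502, 812]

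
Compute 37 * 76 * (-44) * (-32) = 3959296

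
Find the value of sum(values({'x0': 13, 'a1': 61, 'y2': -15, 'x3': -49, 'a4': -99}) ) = -89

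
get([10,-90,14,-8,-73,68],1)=-90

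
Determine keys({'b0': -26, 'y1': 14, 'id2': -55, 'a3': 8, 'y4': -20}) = ['b0', 'y1', 'id2', 'a3', 'y4']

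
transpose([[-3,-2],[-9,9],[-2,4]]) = [[-3, -9, -2], [-2, 9, 4]]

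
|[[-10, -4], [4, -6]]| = 76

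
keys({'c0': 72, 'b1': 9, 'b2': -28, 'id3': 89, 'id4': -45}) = ['c0', 'b1', 'b2', 'id3', 'id4']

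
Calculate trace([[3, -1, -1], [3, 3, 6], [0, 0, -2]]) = diagonal: 3 + 3 + (-2)
= 4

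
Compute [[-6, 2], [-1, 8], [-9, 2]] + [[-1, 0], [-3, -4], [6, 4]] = [[-7, 2], [-4, 4], [-3, 6]]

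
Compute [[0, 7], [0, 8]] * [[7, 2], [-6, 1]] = [[-42, 7], [-48, 8]]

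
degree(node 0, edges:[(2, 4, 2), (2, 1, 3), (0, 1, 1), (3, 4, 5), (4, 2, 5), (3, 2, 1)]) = incident: (0,1)
= 1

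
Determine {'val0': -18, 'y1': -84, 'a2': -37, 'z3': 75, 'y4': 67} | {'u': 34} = {'val0': -18, 'y1': -84, 'a2': -37, 'z3': 75, 'y4': 67, 'u': 34}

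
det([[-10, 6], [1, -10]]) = (-10)*(-10) - (6)*(1)
= 94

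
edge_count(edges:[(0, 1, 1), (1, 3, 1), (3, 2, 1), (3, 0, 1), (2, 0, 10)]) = 5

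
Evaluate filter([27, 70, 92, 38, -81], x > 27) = keep x where x > 27: 27✗, 70✓, 92✓, 38✓, -81✗
= [70, 92, 38]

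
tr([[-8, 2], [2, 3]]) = diagonal: (-8) + 3
= -5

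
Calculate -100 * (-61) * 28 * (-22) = -3757600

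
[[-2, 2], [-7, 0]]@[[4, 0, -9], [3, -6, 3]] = C[0][0] = (-2)*(4) + (2)*(3) = -2
C[0][1] = (-2)*(0) + (2)*(-6) = -12
C[0][2] = (-2)*(-9) + (2)*(3) = 24
C[1][0] = (-7)*(4) + (0)*(3) = -28
C[1][1] = (-7)*(0) + (0)*(-6) = 0
C[1][2] = (-7)*(-9) + (0)*(3) = 63
= [[-2, -12, 24], [-28, 0, 63]]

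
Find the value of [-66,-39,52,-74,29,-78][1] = -39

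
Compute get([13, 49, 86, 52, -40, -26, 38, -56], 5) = -26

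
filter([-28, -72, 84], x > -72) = [-28, 84]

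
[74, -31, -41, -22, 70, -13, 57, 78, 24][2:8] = [-41, -22, 70, -13, 57, 78]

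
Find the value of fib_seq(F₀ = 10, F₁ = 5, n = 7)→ [10, 5, 15, 20, 35, 55, 90]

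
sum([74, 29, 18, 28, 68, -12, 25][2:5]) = slice → [18, 28, 68]
18 + 28 + 68
= 114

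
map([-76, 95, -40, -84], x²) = (-76)²=5776, (95)²=9025, (-40)²=1600, (-84)²=7056
= [5776, 9025, 1600, 7056]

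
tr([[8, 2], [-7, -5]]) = diagonal: 8 + (-5)
= 3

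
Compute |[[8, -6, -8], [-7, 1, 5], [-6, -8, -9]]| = 310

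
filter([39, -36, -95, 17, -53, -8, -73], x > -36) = keep x where x > -36: 39✓, -36✗, -95✗, 17✓, -53✗, -8✓, -73✗
= [39, 17, -8]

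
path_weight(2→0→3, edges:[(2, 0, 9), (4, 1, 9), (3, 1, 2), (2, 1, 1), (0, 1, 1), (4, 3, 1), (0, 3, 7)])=w(2→0)=9 + w(0→3)=7
= 16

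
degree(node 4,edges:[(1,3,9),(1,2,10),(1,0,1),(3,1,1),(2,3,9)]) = incident: none
= 0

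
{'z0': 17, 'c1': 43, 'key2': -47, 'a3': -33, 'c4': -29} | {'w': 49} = {'z0': 17, 'c1': 43, 'key2': -47, 'a3': -33, 'c4': -29, 'w': 49}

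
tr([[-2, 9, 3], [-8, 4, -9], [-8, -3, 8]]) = diagonal: (-2) + 4 + 8
= 10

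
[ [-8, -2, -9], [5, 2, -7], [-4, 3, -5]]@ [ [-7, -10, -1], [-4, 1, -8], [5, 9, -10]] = [[19, -3, 114], [-78, -111, 49], [-9, -2, 30]]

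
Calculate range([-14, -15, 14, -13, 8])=29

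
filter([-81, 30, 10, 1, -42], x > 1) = [30, 10]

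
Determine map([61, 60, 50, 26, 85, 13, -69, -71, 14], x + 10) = 61+10=71, 60+10=70, 50+10=60, 26+10=36, 85+10=95, 13+10=23, -69+10=-59, -71+10=-61, 14+10=24
= [71, 70, 60, 36, 95, 23, -59, -61, 24]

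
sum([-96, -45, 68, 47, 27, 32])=(-96) + (-45) + 68 + 47 + 27 + 32
= 33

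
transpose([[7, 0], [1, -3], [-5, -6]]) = [[7, 1, -5], [0, -3, -6]]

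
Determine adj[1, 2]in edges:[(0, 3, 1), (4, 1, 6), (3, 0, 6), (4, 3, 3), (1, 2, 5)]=5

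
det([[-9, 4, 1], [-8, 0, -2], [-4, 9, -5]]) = (1)*(-9)*det([[0, -2], [9, -5]]) + (-1)*(4)*det([[-8, -2], [-4, -5]]) + (1)*(1)*det([[-8, 0], [-4, 9]])
= -162 + -128 + -72
= -362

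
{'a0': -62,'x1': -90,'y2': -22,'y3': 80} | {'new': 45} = {'a0': -62, 'x1': -90, 'y2': -22, 'y3': 80, 'new': 45}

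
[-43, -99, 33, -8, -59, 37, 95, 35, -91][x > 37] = keep x where x > 37: -43✗, -99✗, 33✗, -8✗, -59✗, 37✗, 95✓, 35✗, -91✗
= [95]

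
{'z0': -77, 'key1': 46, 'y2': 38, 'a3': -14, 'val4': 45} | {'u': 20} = {'z0': -77, 'key1': 46, 'y2': 38, 'a3': -14, 'val4': 45, 'u': 20}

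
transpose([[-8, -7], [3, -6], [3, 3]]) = [[-8, 3, 3], [-7, -6, 3]]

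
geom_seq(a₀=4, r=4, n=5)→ [4, 16, 64, 256, 1024]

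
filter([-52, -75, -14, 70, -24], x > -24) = keep x where x > -24: -52✗, -75✗, -14✓, 70✓, -24✗
= [-14, 70]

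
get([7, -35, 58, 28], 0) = 7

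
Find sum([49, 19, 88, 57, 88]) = 49 + 19 + 88 + 57 + 88
= 301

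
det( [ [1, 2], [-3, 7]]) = (1)*(7) - (2)*(-3)
= 13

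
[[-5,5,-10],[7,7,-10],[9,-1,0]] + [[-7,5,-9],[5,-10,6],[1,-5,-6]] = [[-12, 10, -19], [12, -3, -4], [10, -6, -6]]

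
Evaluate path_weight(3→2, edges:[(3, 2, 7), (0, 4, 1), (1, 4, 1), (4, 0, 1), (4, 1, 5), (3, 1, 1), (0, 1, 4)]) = w(3→2)=7
= 7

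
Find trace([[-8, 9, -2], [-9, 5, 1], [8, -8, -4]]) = diagonal: (-8) + 5 + (-4)
= -7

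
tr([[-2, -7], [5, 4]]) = diagonal: (-2) + 4
= 2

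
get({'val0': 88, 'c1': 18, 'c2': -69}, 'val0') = 88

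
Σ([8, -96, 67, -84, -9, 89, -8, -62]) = -95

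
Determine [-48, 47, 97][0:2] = [-48, 47]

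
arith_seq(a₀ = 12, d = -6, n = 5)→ a_0 = 12 + 0*-6 = 12
a_1 = 12 + 1*-6 = 6
a_2 = 12 + 2*-6 = 0
...
= [12, 6, 0, -6, -12]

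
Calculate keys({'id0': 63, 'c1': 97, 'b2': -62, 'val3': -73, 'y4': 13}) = ['id0', 'c1', 'b2', 'val3', 'y4']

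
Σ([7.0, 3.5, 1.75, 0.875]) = 13.125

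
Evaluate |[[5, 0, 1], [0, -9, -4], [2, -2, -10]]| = 428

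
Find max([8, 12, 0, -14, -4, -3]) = 12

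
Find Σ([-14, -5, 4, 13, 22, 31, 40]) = (-14) + (-5) + 4 + 13 + 22 + 31 + 40
= 91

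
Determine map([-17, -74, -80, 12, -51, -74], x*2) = -17*2=-34, -74*2=-148, -80*2=-160, 12*2=24, -51*2=-102, -74*2=-148
= [-34, -148, -160, 24, -102, -148]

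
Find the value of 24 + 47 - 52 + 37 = 56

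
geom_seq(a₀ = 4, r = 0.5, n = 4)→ a_0 = 4*0.5^0 = 4.0
a_1 = 4*0.5^1 = 2.0
a_2 = 4*0.5^2 = 1.0
...
= [4.0, 2.0, 1.0, 0.5]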